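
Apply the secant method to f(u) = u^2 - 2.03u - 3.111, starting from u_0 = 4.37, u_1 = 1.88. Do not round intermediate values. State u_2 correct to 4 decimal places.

2.6840

f(u_0) = 7.114800, f(u_1) = -3.393000
u_2 = 1.880000 - (-3.393000)·(1.880000 - 4.370000)/(-3.393000 - (7.114800)) = 2.684028; f(u_2) = -1.355569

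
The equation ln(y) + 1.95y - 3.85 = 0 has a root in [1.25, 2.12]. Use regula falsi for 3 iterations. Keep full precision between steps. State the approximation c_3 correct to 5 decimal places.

f(1.250000) = -1.189356, f(2.120000) = 1.035416
step 1: c = 1.715099, f(c) = 0.033915 > 0 → new bracket [1.250000, 1.715099]
step 2: c = 1.702205, f(c) = 0.001223 > 0 → new bracket [1.250000, 1.702205]
step 3: c = 1.701740, f(c) = 0.000044 > 0 → new bracket [1.250000, 1.701740]

1.70174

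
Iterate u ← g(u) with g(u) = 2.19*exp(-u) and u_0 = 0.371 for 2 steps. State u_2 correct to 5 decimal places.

0.48321

u_1 = g(0.371000) = 1.511196
u_2 = g(1.511196) = 0.483214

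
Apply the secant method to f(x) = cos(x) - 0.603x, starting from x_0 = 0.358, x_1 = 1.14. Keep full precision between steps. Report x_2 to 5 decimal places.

f(x_0) = 0.720725, f(x_1) = -0.269825
x_2 = 1.140000 - (-0.269825)·(1.140000 - 0.358000)/(-0.269825 - (0.720725)) = 0.926984; f(x_2) = 0.041278

0.92698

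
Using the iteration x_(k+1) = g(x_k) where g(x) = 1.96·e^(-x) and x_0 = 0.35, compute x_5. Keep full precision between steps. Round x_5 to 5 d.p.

x_1 = g(0.350000) = 1.381189
x_2 = g(1.381189) = 0.492508
x_3 = g(0.492508) = 1.197740
x_4 = g(1.197740) = 0.591676
x_5 = g(0.591676) = 1.084662

1.08466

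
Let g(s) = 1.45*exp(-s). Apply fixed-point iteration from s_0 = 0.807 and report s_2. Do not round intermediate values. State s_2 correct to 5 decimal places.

0.75925

s_1 = g(0.807000) = 0.646982
s_2 = g(0.646982) = 0.759254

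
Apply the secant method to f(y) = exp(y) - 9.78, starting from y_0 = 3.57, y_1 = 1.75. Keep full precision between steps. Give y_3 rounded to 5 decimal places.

2.36694

f(y_0) = 25.736593, f(y_1) = -4.025397
y_2 = 1.750000 - (-4.025397)·(1.750000 - 3.570000)/(-4.025397 - (25.736593)) = 1.996160; f(y_2) = -2.419261
y_3 = 1.996160 - (-2.419261)·(1.996160 - 1.750000)/(-2.419261 - (-4.025397)) = 2.366942; f(y_3) = 0.884731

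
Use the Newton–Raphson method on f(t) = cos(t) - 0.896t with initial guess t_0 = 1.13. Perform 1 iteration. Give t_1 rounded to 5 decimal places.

f'(t) = -sin(t) - 0.896
t_0 = 1.130000: f = -0.585820, f' = -1.800412 → t_1 = 1.130000 - (-0.585820)/(-1.800412) = 0.804619

0.80462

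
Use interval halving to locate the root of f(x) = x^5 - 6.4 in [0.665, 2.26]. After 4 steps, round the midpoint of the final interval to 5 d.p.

f(0.665000) = -6.269951, f(2.260000) = 52.557926 (opposite signs)
step 1: m = 1.462500, f(m) = 0.290820 > 0 → root in [0.665000, 1.462500]
step 2: m = 1.063750, f(m) = -5.037935 < 0 → root in [1.063750, 1.462500]
step 3: m = 1.263125, f(m) = -3.184625 < 0 → root in [1.263125, 1.462500]
step 4: m = 1.362812, f(m) = -1.699105 < 0 → root in [1.362812, 1.462500]
Midpoint of [1.362812, 1.462500] = 1.412656

1.41266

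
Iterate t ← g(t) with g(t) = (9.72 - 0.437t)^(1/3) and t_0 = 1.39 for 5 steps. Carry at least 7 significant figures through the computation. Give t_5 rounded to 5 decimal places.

2.06590

t_1 = g(1.390000) = 2.088720
t_2 = g(2.088720) = 2.065125
t_3 = g(2.065125) = 2.065931
t_4 = g(2.065931) = 2.065904
t_5 = g(2.065904) = 2.065904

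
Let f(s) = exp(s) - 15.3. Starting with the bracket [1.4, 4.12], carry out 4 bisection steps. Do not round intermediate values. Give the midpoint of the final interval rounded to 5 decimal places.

f(1.400000) = -11.244800, f(4.120000) = 46.259242 (opposite signs)
step 1: m = 2.760000, f(m) = 0.499843 > 0 → root in [1.400000, 2.760000]
step 2: m = 2.080000, f(m) = -7.295531 < 0 → root in [2.080000, 2.760000]
step 3: m = 2.420000, f(m) = -4.054141 < 0 → root in [2.420000, 2.760000]
step 4: m = 2.590000, f(m) = -1.970228 < 0 → root in [2.590000, 2.760000]
Midpoint of [2.590000, 2.760000] = 2.675000

2.67500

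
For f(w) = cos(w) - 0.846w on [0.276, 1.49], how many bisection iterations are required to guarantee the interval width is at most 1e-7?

Initial width b − a = 1.49 − 0.276 = 1.214000.
After n steps the width is (b−a)/2^n; need (b−a)/2^n ≤ 1e-7.
So n ≥ log₂(1.214000/1e-7) = log₂(12140000.0000) ≈ 23.5333.
Hence n = 24.

24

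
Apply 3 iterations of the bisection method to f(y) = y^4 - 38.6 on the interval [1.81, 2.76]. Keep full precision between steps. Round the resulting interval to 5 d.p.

f(1.810000) = -27.867169, f(2.760000) = 19.427830 (opposite signs)
step 1: m = 2.285000, f(m) = -11.338809 < 0 → root in [2.285000, 2.760000]
step 2: m = 2.522500, f(m) = 1.887849 > 0 → root in [2.285000, 2.522500]
step 3: m = 2.403750, f(m) = -5.214553 < 0 → root in [2.403750, 2.522500]

[2.40375, 2.52250]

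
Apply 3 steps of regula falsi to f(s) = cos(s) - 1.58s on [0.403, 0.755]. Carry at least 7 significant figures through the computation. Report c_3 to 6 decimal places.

False-position update: c = (a·f(b) − b·f(a))/(f(b) − f(a)); replace the endpoint whose sign matches f(c).
f(0.403000) = 0.283149, f(0.755000) = -0.464628
step 1: c = 0.536286, f(c) = 0.012280 > 0 → new bracket [0.536286, 0.755000]
step 2: c = 0.541918, f(c) = 0.000491 > 0 → new bracket [0.541918, 0.755000]
step 3: c = 0.542143, f(c) = 0.000020 > 0 → new bracket [0.542143, 0.755000]

0.542143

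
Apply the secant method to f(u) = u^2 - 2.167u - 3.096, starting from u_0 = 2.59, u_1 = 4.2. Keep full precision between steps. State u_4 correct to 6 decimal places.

f(u_0) = -2.000430, f(u_1) = 5.442600
u_2 = 4.200000 - (5.442600)·(4.200000 - 2.590000)/(5.442600 - (-2.000430)) = 3.022713; f(u_2) = -0.509427
u_3 = 3.022713 - (-0.509427)·(3.022713 - 4.200000)/(-0.509427 - (5.442600)) = 3.123475; f(u_3) = -0.108474
u_4 = 3.123475 - (-0.108474)·(3.123475 - 3.022713)/(-0.108474 - (-0.509427)) = 3.150735; f(u_4) = 0.003490

3.150735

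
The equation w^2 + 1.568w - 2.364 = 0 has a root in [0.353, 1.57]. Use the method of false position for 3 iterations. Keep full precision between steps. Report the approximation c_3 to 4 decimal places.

0.9393

f(0.353000) = -1.685887, f(1.570000) = 2.562660
step 1: c = 0.835924, f(c) = -0.354503 < 0 → new bracket [0.835924, 1.570000]
step 2: c = 0.925131, f(c) = -0.057527 < 0 → new bracket [0.925131, 1.570000]
step 3: c = 0.939289, f(c) = -0.008930 < 0 → new bracket [0.939289, 1.570000]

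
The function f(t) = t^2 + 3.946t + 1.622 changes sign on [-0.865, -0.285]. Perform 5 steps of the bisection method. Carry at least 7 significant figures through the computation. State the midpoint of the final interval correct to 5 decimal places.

f(-0.865000) = -1.043065, f(-0.285000) = 0.578615 (opposite signs)
step 1: m = -0.575000, f(m) = -0.316325 < 0 → root in [-0.575000, -0.285000]
step 2: m = -0.430000, f(m) = 0.110120 > 0 → root in [-0.575000, -0.430000]
step 3: m = -0.502500, f(m) = -0.108359 < 0 → root in [-0.502500, -0.430000]
step 4: m = -0.466250, f(m) = -0.000433 < 0 → root in [-0.466250, -0.430000]
step 5: m = -0.448125, f(m) = 0.054515 > 0 → root in [-0.466250, -0.448125]
Midpoint of [-0.466250, -0.448125] = -0.457187

-0.45719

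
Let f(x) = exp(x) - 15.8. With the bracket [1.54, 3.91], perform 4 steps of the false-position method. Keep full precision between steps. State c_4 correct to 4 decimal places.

False-position update: c = (a·f(b) − b·f(a))/(f(b) − f(a)); replace the endpoint whose sign matches f(c).
f(1.540000) = -11.135410, f(3.910000) = 34.098952
step 1: c = 2.123426, f(c) = -7.440268 < 0 → new bracket [2.123426, 3.910000]
step 2: c = 2.443427, f(c) = -4.287571 < 0 → new bracket [2.443427, 3.910000]
step 3: c = 2.607236, f(c) = -2.238490 < 0 → new bracket [2.607236, 3.910000]
step 4: c = 2.687490, f(c) = -1.105260 < 0 → new bracket [2.687490, 3.910000]

2.6875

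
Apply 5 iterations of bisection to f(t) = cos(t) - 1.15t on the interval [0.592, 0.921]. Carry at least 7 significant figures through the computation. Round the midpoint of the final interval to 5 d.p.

f(0.592000) = 0.149026, f(0.921000) = -0.454126 (opposite signs)
step 1: m = 0.756500, f(m) = -0.142732 < 0 → root in [0.592000, 0.756500]
step 2: m = 0.674250, f(m) = 0.005788 > 0 → root in [0.674250, 0.756500]
step 3: m = 0.715375, f(m) = -0.067834 < 0 → root in [0.674250, 0.715375]
step 4: m = 0.694813, f(m) = -0.030861 < 0 → root in [0.674250, 0.694813]
step 5: m = 0.684531, f(m) = -0.012495 < 0 → root in [0.674250, 0.684531]
Midpoint of [0.674250, 0.684531] = 0.679391

0.67939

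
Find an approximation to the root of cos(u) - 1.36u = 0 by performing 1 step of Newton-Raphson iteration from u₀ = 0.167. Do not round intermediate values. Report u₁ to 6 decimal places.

Newton update: u ← u − f(u)/f'(u).
f'(u) = -sin(u) - 1.36
u_0 = 0.167000: f = 0.758968, f' = -1.526225 → u_1 = 0.167000 - (0.758968)/(-1.526225) = 0.664284

0.664284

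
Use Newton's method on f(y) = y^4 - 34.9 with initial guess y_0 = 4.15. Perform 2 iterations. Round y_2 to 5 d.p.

2.68375

f'(y) = 4y^3
y_0 = 4.150000: f = 261.714506, f' = 285.893500 → y_1 = 4.150000 - (261.714506)/(285.893500) = 3.234573
y_1 = 3.234573: f = 74.563180, f' = 135.366449 → y_2 = 3.234573 - (74.563180)/(135.366449) = 2.683749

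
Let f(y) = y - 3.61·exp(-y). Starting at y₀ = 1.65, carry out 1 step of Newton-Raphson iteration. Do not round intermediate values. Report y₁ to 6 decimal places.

1.085009

f'(y) = 1 + 3.61·exp(-y)
y_0 = 1.650000: f = 0.956700, f' = 1.693300 → y_1 = 1.650000 - (0.956700)/(1.693300) = 1.085009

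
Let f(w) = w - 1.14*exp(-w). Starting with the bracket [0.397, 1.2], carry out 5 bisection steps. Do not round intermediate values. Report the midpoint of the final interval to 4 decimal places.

0.6103

f(0.397000) = -0.369461, f(1.200000) = 0.856639 (opposite signs)
step 1: m = 0.798500, f(m) = 0.285496 > 0 → root in [0.397000, 0.798500]
step 2: m = 0.597750, f(m) = -0.029305 < 0 → root in [0.597750, 0.798500]
step 3: m = 0.698125, f(m) = 0.130955 > 0 → root in [0.597750, 0.698125]
step 4: m = 0.647938, f(m) = 0.051577 > 0 → root in [0.597750, 0.647938]
step 5: m = 0.622844, f(m) = 0.011329 > 0 → root in [0.597750, 0.622844]
Midpoint of [0.597750, 0.622844] = 0.610297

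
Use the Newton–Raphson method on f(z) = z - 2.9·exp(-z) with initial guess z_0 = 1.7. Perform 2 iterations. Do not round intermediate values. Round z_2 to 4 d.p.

f'(z) = 1 + 2.9·exp(-z)
z_0 = 1.700000: f = 1.170218, f' = 1.529782 → z_1 = 1.700000 - (1.170218)/(1.529782) = 0.935043
z_1 = 0.935043: f = -0.203407, f' = 2.138450 → z_2 = 0.935043 - (-0.203407)/(2.138450) = 1.030162

1.0302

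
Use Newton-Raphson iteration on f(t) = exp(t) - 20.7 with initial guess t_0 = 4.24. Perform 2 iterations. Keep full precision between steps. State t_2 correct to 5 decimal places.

f'(t) = exp(t)
t_0 = 4.240000: f = 48.707852, f' = 69.407852 → t_1 = 4.240000 - (48.707852)/(69.407852) = 3.538237
t_1 = 3.538237: f = 13.706213, f' = 34.406213 → t_2 = 3.538237 - (13.706213)/(34.406213) = 3.139873

3.13987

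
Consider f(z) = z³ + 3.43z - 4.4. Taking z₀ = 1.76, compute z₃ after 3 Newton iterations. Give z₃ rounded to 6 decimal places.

0.995489

f'(z) = 3z² + 3.43
z_0 = 1.760000: f = 7.088576, f' = 12.722800 → z_1 = 1.760000 - (7.088576)/(12.722800) = 1.202845
z_1 = 1.202845: f = 1.466075, f' = 7.770506 → z_2 = 1.202845 - (1.466075)/(7.770506) = 1.014173
z_2 = 1.014173: f = 0.121737, f' = 6.515640 → z_3 = 1.014173 - (0.121737)/(6.515640) = 0.995489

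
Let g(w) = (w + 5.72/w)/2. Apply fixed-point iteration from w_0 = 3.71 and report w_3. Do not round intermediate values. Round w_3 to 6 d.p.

2.391675

w_1 = g(3.710000) = 2.625889
w_2 = g(2.625889) = 2.402099
w_3 = g(2.402099) = 2.391675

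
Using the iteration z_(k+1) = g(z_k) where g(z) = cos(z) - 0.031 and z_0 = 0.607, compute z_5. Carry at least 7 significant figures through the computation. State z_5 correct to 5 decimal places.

0.73393

z_1 = g(0.607000) = 0.790363
z_2 = g(0.790363) = 0.672587
z_3 = g(0.672587) = 0.751212
z_4 = g(0.751212) = 0.699862
z_5 = g(0.699862) = 0.733931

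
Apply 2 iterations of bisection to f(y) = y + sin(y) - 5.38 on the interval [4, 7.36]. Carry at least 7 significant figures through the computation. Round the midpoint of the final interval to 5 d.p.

f(4.000000) = -2.136802, f(7.360000) = 2.860452 (opposite signs)
step 1: m = 5.680000, f(m) = -0.267269 < 0 → root in [5.680000, 7.360000]
step 2: m = 6.520000, f(m) = 1.374607 > 0 → root in [5.680000, 6.520000]
Midpoint of [5.680000, 6.520000] = 6.100000

6.10000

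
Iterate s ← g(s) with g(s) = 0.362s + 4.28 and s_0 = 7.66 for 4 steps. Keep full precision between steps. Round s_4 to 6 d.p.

s_1 = g(7.660000) = 7.052920
s_2 = g(7.052920) = 6.833157
s_3 = g(6.833157) = 6.753603
s_4 = g(6.753603) = 6.724804

6.724804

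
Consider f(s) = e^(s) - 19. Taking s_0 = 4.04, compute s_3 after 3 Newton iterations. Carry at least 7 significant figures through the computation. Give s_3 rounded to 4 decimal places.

2.9476

f'(s) = e^(s)
s_0 = 4.040000: f = 37.826343, f' = 56.826343 → s_1 = 4.040000 - (37.826343)/(56.826343) = 3.374352
s_1 = 3.374352: f = 10.205352, f' = 29.205352 → s_2 = 3.374352 - (10.205352)/(29.205352) = 3.024918
s_2 = 3.024918: f = 1.592309, f' = 20.592309 → s_3 = 3.024918 - (1.592309)/(20.592309) = 2.947592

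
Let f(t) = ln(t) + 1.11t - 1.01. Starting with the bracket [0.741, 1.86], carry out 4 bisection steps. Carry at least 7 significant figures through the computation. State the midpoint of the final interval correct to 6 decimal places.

f(0.741000) = -0.487245, f(1.860000) = 1.675176 (opposite signs)
step 1: m = 1.300500, f(m) = 0.696304 > 0 → root in [0.741000, 1.300500]
step 2: m = 1.020750, f(m) = 0.143570 > 0 → root in [0.741000, 1.020750]
step 3: m = 0.880875, f(m) = -0.159068 < 0 → root in [0.880875, 1.020750]
step 4: m = 0.950813, f(m) = -0.005037 < 0 → root in [0.950813, 1.020750]
Midpoint of [0.950813, 1.020750] = 0.985781

0.985781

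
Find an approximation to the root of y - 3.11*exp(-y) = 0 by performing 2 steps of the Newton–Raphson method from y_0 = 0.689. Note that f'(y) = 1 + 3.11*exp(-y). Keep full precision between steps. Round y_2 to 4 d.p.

Newton update: y ← y − f(y)/f'(y).
y_0 = 0.689000: f = -0.872462, f' = 2.561462 → y_1 = 0.689000 - (-0.872462)/(2.561462) = 1.029611
y_1 = 1.029611: f = -0.081113, f' = 2.110724 → y_2 = 1.029611 - (-0.081113)/(2.110724) = 1.068040

1.0680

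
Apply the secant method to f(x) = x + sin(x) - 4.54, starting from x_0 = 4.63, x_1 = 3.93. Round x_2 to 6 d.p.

6.168026

Secant update: x_(k+1) = x_k − f(x_k)·(x_k − x_(k-1))/(f(x_k) − f(x_(k-1))).
f(x_0) = -0.906608, f(x_1) = -1.319231
x_2 = 3.930000 - (-1.319231)·(3.930000 - 4.630000)/(-1.319231 - (-0.906608)) = 6.168026; f(x_2) = 1.513121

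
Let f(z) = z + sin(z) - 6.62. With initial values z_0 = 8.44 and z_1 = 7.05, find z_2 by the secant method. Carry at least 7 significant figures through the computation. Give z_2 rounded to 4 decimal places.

6.0285

Secant update: z_(k+1) = z_k − f(z_k)·(z_k − z_(k-1))/(f(z_k) − f(z_(k-1))).
f(z_0) = 2.653149, f(z_1) = 1.123845
z_2 = 7.050000 - (1.123845)·(7.050000 - 8.440000)/(1.123845 - (2.653149)) = 6.028526; f(z_2) = -0.843389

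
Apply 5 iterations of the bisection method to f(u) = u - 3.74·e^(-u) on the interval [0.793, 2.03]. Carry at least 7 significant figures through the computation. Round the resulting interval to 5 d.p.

f(0.793000) = -0.899295, f(2.030000) = 1.538805 (opposite signs)
step 1: m = 1.411500, f(m) = 0.499773 > 0 → root in [0.793000, 1.411500]
step 2: m = 1.102250, f(m) = -0.139890 < 0 → root in [1.102250, 1.411500]
step 3: m = 1.256875, f(m) = 0.192689 > 0 → root in [1.102250, 1.256875]
step 4: m = 1.179562, f(m) = 0.029837 > 0 → root in [1.102250, 1.179562]
step 5: m = 1.140906, f(m) = -0.054133 < 0 → root in [1.140906, 1.179562]

[1.14091, 1.17956]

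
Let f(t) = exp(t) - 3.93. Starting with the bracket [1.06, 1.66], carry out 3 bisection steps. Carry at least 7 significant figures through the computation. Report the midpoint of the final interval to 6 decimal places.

1.397500

f(1.060000) = -1.043629, f(1.660000) = 1.329311 (opposite signs)
step 1: m = 1.360000, f(m) = -0.033807 < 0 → root in [1.360000, 1.660000]
step 2: m = 1.510000, f(m) = 0.596731 > 0 → root in [1.360000, 1.510000]
step 3: m = 1.435000, f(m) = 0.269645 > 0 → root in [1.360000, 1.435000]
Midpoint of [1.360000, 1.435000] = 1.397500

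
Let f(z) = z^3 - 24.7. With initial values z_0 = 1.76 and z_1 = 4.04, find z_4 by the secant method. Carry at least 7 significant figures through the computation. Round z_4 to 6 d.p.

2.935719

Secant update: z_(k+1) = z_k − f(z_k)·(z_k − z_(k-1))/(f(z_k) − f(z_(k-1))).
f(z_0) = -19.248224, f(z_1) = 41.239264
z_2 = 4.040000 - (41.239264)·(4.040000 - 1.760000)/(41.239264 - (-19.248224)) = 2.485538; f(z_2) = -9.344603
z_3 = 2.485538 - (-9.344603)·(2.485538 - 4.040000)/(-9.344603 - (41.239264)) = 2.772701; f(z_3) = -3.383832
z_4 = 2.772701 - (-3.383832)·(2.772701 - 2.485538)/(-3.383832 - (-9.344603)) = 2.935719; f(z_4) = 0.601335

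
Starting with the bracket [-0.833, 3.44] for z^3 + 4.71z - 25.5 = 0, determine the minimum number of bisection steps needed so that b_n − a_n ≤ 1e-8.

Initial width b − a = 3.44 − -0.833 = 4.273000.
After n steps the width is (b−a)/2^n; need (b−a)/2^n ≤ 1e-8.
So n ≥ log₂(4.273000/1e-8) = log₂(427300000.0000) ≈ 28.6707.
Hence n = 29.

29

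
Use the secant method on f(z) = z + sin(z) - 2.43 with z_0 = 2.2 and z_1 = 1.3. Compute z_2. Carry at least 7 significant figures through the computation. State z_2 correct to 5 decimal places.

1.50109

Secant update: z_(k+1) = z_k − f(z_k)·(z_k − z_(k-1))/(f(z_k) − f(z_(k-1))).
f(z_0) = 0.578496, f(z_1) = -0.166442
z_2 = 1.300000 - (-0.166442)·(1.300000 - 2.200000)/(-0.166442 - (0.578496)) = 1.501087; f(z_2) = 0.068659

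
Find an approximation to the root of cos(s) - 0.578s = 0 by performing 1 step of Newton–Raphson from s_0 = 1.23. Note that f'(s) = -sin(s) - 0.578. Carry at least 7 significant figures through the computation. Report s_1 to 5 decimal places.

0.98225

Newton update: s ← s − f(s)/f'(s).
s_0 = 1.230000: f = -0.376702, f' = -1.520489 → s_1 = 1.230000 - (-0.376702)/(-1.520489) = 0.982249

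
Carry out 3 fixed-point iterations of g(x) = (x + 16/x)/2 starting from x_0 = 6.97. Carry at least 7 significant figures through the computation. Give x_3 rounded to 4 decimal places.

x_1 = g(6.970000) = 4.632776
x_2 = g(4.632776) = 4.043214
x_3 = g(4.043214) = 4.000231

4.0002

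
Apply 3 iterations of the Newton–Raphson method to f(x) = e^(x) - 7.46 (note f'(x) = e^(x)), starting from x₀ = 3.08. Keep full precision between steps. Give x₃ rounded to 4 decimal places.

2.0123

Newton update: x ← x − f(x)/f'(x).
x_0 = 3.080000: f = 14.298402, f' = 21.758402 → x_1 = 3.080000 - (14.298402)/(21.758402) = 2.422856
x_1 = 2.422856: f = 3.818024, f' = 11.278024 → x_2 = 2.422856 - (3.818024)/(11.278024) = 2.084319
x_2 = 2.084319: f = 0.579119, f' = 8.039119 → x_3 = 2.084319 - (0.579119)/(8.039119) = 2.012282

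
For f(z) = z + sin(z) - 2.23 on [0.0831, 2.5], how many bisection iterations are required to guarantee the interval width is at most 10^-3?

12

Initial width b − a = 2.5 − 0.0831 = 2.416900.
After n steps the width is (b−a)/2^n; need (b−a)/2^n ≤ 10^-3.
So n ≥ log₂(2.416900/10^-3) = log₂(2416.9000) ≈ 11.2389.
Hence n = 12.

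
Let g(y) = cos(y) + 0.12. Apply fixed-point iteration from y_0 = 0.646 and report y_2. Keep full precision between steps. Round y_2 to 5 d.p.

0.72701

y_1 = g(0.646000) = 0.918498
y_2 = g(0.918498) = 0.727014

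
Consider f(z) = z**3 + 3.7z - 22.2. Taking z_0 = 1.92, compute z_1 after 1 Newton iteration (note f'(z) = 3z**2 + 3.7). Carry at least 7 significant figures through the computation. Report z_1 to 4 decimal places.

2.4633

z_0 = 1.920000: f = -8.018112, f' = 14.759200 → z_1 = 1.920000 - (-8.018112)/(14.759200) = 2.463262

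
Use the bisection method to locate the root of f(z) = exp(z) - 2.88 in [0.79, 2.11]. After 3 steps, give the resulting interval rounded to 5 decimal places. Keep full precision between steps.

f(0.790000) = -0.676604, f(2.110000) = 5.368241 (opposite signs)
step 1: m = 1.450000, f(m) = 1.383115 > 0 → root in [0.790000, 1.450000]
step 2: m = 1.120000, f(m) = 0.184854 > 0 → root in [0.790000, 1.120000]
step 3: m = 0.955000, f(m) = -0.281329 < 0 → root in [0.955000, 1.120000]

[0.95500, 1.12000]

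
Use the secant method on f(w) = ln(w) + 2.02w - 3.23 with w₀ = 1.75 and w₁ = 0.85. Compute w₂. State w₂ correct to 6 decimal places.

1.443656

Secant update: w_(k+1) = w_k − f(w_k)·(w_k − w_(k-1))/(f(w_k) − f(w_(k-1))).
f(w_0) = 0.864616, f(w_1) = -1.675519
w_2 = 0.850000 - (-1.675519)·(0.850000 - 1.750000)/(-1.675519 - (0.864616)) = 1.443656; f(w_2) = 0.053365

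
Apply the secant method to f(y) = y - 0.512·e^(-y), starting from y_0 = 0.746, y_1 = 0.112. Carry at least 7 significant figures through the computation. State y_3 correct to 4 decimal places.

0.3584

f(y_0) = 0.503179, f(y_1) = -0.345751
y_2 = 0.112000 - (-0.345751)·(0.112000 - 0.746000)/(-0.345751 - (0.503179)) = 0.370214; f(y_2) = 0.016634
y_3 = 0.370214 - (0.016634)·(0.370214 - 0.112000)/(0.016634 - (-0.345751)) = 0.358362; f(y_3) = 0.000566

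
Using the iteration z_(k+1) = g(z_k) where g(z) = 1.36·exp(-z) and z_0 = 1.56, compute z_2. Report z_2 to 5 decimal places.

1.02194

z_1 = g(1.560000) = 0.285785
z_2 = g(0.285785) = 1.021937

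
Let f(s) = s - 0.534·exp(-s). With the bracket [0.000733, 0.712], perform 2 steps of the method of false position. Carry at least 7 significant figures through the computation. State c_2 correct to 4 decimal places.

f(0.000733) = -0.532876, f(0.712000) = 0.449987
step 1: c = 0.386359, f(c) = 0.023491 > 0 → new bracket [0.000733, 0.386359]
step 2: c = 0.370076, f(c) = 0.001253 > 0 → new bracket [0.000733, 0.370076]

0.3701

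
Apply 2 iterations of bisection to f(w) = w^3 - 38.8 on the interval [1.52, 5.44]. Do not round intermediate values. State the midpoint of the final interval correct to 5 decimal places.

f(1.520000) = -35.288192, f(5.440000) = 122.189184 (opposite signs)
step 1: m = 3.480000, f(m) = 3.344192 > 0 → root in [1.520000, 3.480000]
step 2: m = 2.500000, f(m) = -23.175000 < 0 → root in [2.500000, 3.480000]
Midpoint of [2.500000, 3.480000] = 2.990000

2.99000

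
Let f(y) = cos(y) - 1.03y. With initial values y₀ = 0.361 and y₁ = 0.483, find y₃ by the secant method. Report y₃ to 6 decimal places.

0.724439

f(y_0) = 0.563714, f(y_1) = 0.388116
y_2 = 0.483000 - (0.388116)·(0.483000 - 0.361000)/(0.388116 - (0.563714)) = 0.752650; f(y_2) = -0.045349
y_3 = 0.752650 - (-0.045349)·(0.752650 - 0.483000)/(-0.045349 - (0.388116)) = 0.724439; f(y_3) = 0.002699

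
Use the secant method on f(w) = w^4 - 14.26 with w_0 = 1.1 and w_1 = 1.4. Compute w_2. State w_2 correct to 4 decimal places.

2.7146

Secant update: w_(k+1) = w_k − f(w_k)·(w_k − w_(k-1))/(f(w_k) − f(w_(k-1))).
f(w_0) = -12.795900, f(w_1) = -10.418400
w_2 = 1.400000 - (-10.418400)·(1.400000 - 1.100000)/(-10.418400 - (-12.795900)) = 2.714625; f(w_2) = 40.044913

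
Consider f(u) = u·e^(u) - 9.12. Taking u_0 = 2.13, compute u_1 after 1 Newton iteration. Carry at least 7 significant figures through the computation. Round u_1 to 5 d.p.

f'(u) = (u + 1)·e^(u)
u_0 = 2.130000: f = 8.803666, f' = 26.338533 → u_1 = 2.130000 - (8.803666)/(26.338533) = 1.795750

1.79575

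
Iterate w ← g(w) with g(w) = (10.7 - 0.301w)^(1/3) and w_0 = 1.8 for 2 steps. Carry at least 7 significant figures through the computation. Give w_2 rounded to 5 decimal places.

2.15788

w_1 = g(1.800000) = 2.165736
w_2 = g(2.165736) = 2.157884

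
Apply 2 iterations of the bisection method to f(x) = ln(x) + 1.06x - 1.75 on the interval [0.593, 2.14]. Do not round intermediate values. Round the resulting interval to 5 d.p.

[0.97975, 1.36650]

f(0.593000) = -1.643981, f(2.140000) = 1.279206 (opposite signs)
step 1: m = 1.366500, f(m) = 0.010743 > 0 → root in [0.593000, 1.366500]
step 2: m = 0.979750, f(m) = -0.731923 < 0 → root in [0.979750, 1.366500]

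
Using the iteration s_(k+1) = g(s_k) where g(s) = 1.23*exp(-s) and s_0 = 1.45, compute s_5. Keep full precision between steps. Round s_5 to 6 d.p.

s_1 = g(1.450000) = 0.288521
s_2 = g(0.288521) = 0.921726
s_3 = g(0.921726) = 0.489333
s_4 = g(0.489333) = 0.754033
s_5 = g(0.754033) = 0.578672

0.578672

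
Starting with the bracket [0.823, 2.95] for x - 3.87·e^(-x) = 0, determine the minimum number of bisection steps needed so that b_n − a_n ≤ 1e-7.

Initial width b − a = 2.95 − 0.823 = 2.127000.
After n steps the width is (b−a)/2^n; need (b−a)/2^n ≤ 1e-7.
So n ≥ log₂(2.127000/1e-7) = log₂(21270000.0000) ≈ 24.3423.
Hence n = 25.

25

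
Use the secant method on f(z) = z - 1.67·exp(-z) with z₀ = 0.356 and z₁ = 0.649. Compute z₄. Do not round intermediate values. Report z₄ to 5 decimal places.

f(z_0) = -0.813789, f(z_1) = -0.223689
z_2 = 0.649000 - (-0.223689)·(0.649000 - 0.356000)/(-0.223689 - (-0.813789)) = 0.760067; f(z_2) = -0.020883
z_3 = 0.760067 - (-0.020883)·(0.760067 - 0.649000)/(-0.020883 - (-0.223689)) = 0.771504; f(z_3) = -0.000566
z_4 = 0.771504 - (-0.000566)·(0.771504 - 0.760067)/(-0.000566 - (-0.020883)) = 0.771822; f(z_4) = -0.000001

0.77182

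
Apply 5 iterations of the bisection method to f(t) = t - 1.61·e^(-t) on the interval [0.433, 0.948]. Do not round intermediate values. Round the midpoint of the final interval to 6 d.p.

f(0.433000) = -0.611182, f(0.948000) = 0.324100 (opposite signs)
step 1: m = 0.690500, f(m) = -0.116634 < 0 → root in [0.690500, 0.948000]
step 2: m = 0.819250, f(m) = 0.109623 > 0 → root in [0.690500, 0.819250]
step 3: m = 0.754875, f(m) = -0.001937 < 0 → root in [0.754875, 0.819250]
step 4: m = 0.787062, f(m) = 0.054223 > 0 → root in [0.754875, 0.787062]
step 5: m = 0.770969, f(m) = 0.026240 > 0 → root in [0.754875, 0.770969]
Midpoint of [0.754875, 0.770969] = 0.762922

0.762922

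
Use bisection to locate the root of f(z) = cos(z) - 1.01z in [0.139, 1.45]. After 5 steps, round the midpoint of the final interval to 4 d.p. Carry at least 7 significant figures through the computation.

0.7330

f(0.139000) = 0.849965, f(1.450000) = -1.343997 (opposite signs)
step 1: m = 0.794500, f(m) = -0.101803 < 0 → root in [0.139000, 0.794500]
step 2: m = 0.466750, f(m) = 0.421618 > 0 → root in [0.466750, 0.794500]
step 3: m = 0.630625, f(m) = 0.170728 > 0 → root in [0.630625, 0.794500]
step 4: m = 0.712562, f(m) = 0.037001 > 0 → root in [0.712562, 0.794500]
step 5: m = 0.753531, f(m) = -0.031789 < 0 → root in [0.712562, 0.753531]
Midpoint of [0.712562, 0.753531] = 0.733047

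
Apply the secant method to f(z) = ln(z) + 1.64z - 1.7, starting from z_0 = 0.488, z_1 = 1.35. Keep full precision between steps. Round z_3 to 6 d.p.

1.020857

Secant update: z_(k+1) = z_k − f(z_k)·(z_k − z_(k-1))/(f(z_k) − f(z_(k-1))).
f(z_0) = -1.617120, f(z_1) = 0.814105
z_2 = 1.350000 - (0.814105)·(1.350000 - 0.488000)/(0.814105 - (-1.617120)) = 1.061356; f(z_2) = 0.100171
z_3 = 1.061356 - (0.100171)·(1.061356 - 1.350000)/(0.100171 - (0.814105)) = 1.020857; f(z_3) = -0.005153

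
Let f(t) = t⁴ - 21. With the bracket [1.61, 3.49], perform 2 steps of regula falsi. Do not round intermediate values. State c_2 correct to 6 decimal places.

1.928458

f(1.610000) = -14.281018, f(3.490000) = 127.354836
step 1: c = 1.799559, f(c) = -10.512690 < 0 → new bracket [1.799559, 3.490000]
step 2: c = 1.928458, f(c) = -7.169396 < 0 → new bracket [1.928458, 3.490000]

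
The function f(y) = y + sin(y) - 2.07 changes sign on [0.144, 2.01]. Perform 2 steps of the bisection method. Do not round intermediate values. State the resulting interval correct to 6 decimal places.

f(0.144000) = -1.782497, f(2.010000) = 0.845091 (opposite signs)
step 1: m = 1.077000, f(m) = -0.112460 < 0 → root in [1.077000, 2.010000]
step 2: m = 1.543500, f(m) = 0.473127 > 0 → root in [1.077000, 1.543500]

[1.077000, 1.543500]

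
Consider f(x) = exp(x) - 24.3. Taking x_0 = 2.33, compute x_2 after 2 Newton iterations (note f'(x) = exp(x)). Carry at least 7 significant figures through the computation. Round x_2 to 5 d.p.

3.29851

x_0 = 2.330000: f = -14.022058, f' = 10.277942 → x_1 = 2.330000 - (-14.022058)/(10.277942) = 3.694287
x_1 = 3.694287: f = 15.916874, f' = 40.216874 → x_2 = 3.694287 - (15.916874)/(40.216874) = 3.298511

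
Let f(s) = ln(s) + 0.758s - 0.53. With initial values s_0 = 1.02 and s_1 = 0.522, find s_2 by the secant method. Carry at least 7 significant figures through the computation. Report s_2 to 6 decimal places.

0.894968

f(s_0) = 0.262963, f(s_1) = -0.784412
s_2 = 0.522000 - (-0.784412)·(0.522000 - 1.020000)/(-0.784412 - (0.262963)) = 0.894968; f(s_2) = 0.037418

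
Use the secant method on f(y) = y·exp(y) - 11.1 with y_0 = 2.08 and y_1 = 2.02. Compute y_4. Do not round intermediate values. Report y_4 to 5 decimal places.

1.81243

Secant update: y_(k+1) = y_k − f(y_k)·(y_k − y_(k-1))/(f(y_k) − f(y_(k-1))).
f(y_0) = 5.549295, f(y_1) = 4.127416
y_2 = 2.020000 - (4.127416)·(2.020000 - 2.080000)/(4.127416 - (5.549295)) = 1.845833; f(y_2) = 0.590342
y_3 = 1.845833 - (0.590342)·(1.845833 - 2.020000)/(0.590342 - (4.127416)) = 1.816764; f(y_3) = 0.076581
y_4 = 1.816764 - (0.076581)·(1.816764 - 1.845833)/(0.076581 - (0.590342)) = 1.812431; f(y_4) = 0.001717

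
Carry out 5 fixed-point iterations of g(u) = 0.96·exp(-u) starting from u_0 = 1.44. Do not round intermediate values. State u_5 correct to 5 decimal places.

u_1 = g(1.440000) = 0.227451
u_2 = g(0.227451) = 0.764699
u_3 = g(0.764699) = 0.446855
u_4 = g(0.446855) = 0.614051
u_5 = g(0.614051) = 0.519508

0.51951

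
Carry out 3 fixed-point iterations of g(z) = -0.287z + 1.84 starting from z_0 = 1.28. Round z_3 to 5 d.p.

z_1 = g(1.280000) = 1.472640
z_2 = g(1.472640) = 1.417352
z_3 = g(1.417352) = 1.433220

1.43322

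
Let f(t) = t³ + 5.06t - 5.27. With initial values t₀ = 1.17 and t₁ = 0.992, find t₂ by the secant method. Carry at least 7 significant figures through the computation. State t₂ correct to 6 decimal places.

0.907355

f(t_0) = 2.251813, f(t_1) = 0.725711
t_2 = 0.992000 - (0.725711)·(0.992000 - 1.170000)/(0.725711 - (2.251813)) = 0.907355; f(t_2) = 0.068236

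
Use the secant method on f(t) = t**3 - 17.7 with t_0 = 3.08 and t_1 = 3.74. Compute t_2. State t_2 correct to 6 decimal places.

f(t_0) = 11.518112, f(t_1) = 34.613624
t_2 = 3.740000 - (34.613624)·(3.740000 - 3.080000)/(34.613624 - (11.518112)) = 2.750847; f(t_2) = 3.116100

2.750847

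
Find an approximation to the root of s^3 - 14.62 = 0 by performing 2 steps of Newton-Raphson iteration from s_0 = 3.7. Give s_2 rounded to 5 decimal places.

f'(s) = 3s^2
s_0 = 3.700000: f = 36.033000, f' = 41.070000 → s_1 = 3.700000 - (36.033000)/(41.070000) = 2.822644
s_1 = 2.822644: f = 7.868912, f' = 23.901962 → s_2 = 2.822644 - (7.868912)/(23.901962) = 2.493428

2.49343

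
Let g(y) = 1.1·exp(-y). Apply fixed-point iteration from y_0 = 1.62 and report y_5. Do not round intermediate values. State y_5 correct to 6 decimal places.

y_1 = g(1.620000) = 0.217689
y_2 = g(0.217689) = 0.884814
y_3 = g(0.884814) = 0.454070
y_4 = g(0.454070) = 0.698542
y_5 = g(0.698542) = 0.547041

0.547041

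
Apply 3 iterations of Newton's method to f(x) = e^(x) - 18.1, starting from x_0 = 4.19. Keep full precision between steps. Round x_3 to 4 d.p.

Newton update: x ← x − f(x)/f'(x).
f'(x) = e^(x)
x_0 = 4.190000: f = 47.922791, f' = 66.022791 → x_1 = 4.190000 - (47.922791)/(66.022791) = 3.464148
x_1 = 3.464148: f = 13.849220, f' = 31.949220 → x_2 = 3.464148 - (13.849220)/(31.949220) = 3.030672
x_2 = 3.030672: f = 2.611141, f' = 20.711141 → x_3 = 3.030672 - (2.611141)/(20.711141) = 2.904598

2.9046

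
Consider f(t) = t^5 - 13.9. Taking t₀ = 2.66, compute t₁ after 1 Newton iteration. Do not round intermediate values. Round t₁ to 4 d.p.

2.1835

f'(t) = 5t⁴
t_0 = 2.660000: f = 119.270547, f' = 250.320577 → t_1 = 2.660000 - (119.270547)/(250.320577) = 2.183529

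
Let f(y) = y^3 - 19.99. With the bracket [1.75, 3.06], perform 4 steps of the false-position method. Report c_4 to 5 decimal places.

f(1.750000) = -14.630625, f(3.060000) = 8.662616
step 1: c = 2.572819, f(c) = -2.959490 < 0 → new bracket [2.572819, 3.060000]
step 2: c = 2.696876, f(c) = -0.375238 < 0 → new bracket [2.696876, 3.060000]
step 3: c = 2.711953, f(c) = -0.044438 < 0 → new bracket [2.711953, 3.060000]
step 4: c = 2.713729, f(c) = -0.005219 < 0 → new bracket [2.713729, 3.060000]

2.71373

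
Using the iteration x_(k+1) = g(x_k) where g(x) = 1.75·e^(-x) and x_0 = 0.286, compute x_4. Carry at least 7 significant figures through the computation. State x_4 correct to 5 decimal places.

x_1 = g(0.286000) = 1.314710
x_2 = g(1.314710) = 0.469967
x_3 = g(0.469967) = 1.093791
x_4 = g(1.093791) = 0.586153

0.58615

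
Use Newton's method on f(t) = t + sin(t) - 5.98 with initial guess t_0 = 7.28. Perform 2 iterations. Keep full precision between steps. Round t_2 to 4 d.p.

f'(t) = 1 + cos(t)
t_0 = 7.280000: f = 2.139746, f' = 1.542980 → t_1 = 7.280000 - (2.139746)/(1.542980) = 5.893238
t_1 = 5.893238: f = -0.466901, f' = 1.924929 → t_2 = 5.893238 - (-0.466901)/(1.924929) = 6.135793

6.1358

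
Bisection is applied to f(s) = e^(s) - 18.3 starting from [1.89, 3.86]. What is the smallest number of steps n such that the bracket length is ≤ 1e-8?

Initial width b − a = 3.86 − 1.89 = 1.970000.
After n steps the width is (b−a)/2^n; need (b−a)/2^n ≤ 1e-8.
So n ≥ log₂(1.970000/1e-8) = log₂(197000000.0000) ≈ 27.5536.
Hence n = 28.

28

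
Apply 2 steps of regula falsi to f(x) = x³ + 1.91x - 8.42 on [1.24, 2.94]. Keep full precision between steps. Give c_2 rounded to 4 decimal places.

f(1.240000) = -4.144976, f(2.940000) = 22.607584
step 1: c = 1.503394, f(c) = -2.150558 < 0 → new bracket [1.503394, 2.940000]
step 2: c = 1.628181, f(c) = -0.993907 < 0 → new bracket [1.628181, 2.940000]

1.6282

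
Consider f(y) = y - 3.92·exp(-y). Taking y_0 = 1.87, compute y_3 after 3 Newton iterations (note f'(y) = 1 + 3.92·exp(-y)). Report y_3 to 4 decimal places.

1.1912

y_0 = 1.870000: f = 1.265835, f' = 1.604165 → y_1 = 1.870000 - (1.265835)/(1.604165) = 1.080907
y_1 = 1.080907: f = -0.249101, f' = 2.330008 → y_2 = 1.080907 - (-0.249101)/(2.330008) = 1.187817
y_2 = 1.187817: f = -0.007337, f' = 2.195154 → y_3 = 1.187817 - (-0.007337)/(2.195154) = 1.191159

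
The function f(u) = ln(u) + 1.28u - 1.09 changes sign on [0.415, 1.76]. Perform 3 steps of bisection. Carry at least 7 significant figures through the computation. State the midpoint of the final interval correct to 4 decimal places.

f(0.415000) = -1.438277, f(1.760000) = 1.728114 (opposite signs)
step 1: m = 1.087500, f(m) = 0.385881 > 0 → root in [0.415000, 1.087500]
step 2: m = 0.751250, f(m) = -0.414417 < 0 → root in [0.751250, 1.087500]
step 3: m = 0.919375, f(m) = 0.002739 > 0 → root in [0.751250, 0.919375]
Midpoint of [0.751250, 0.919375] = 0.835312

0.8353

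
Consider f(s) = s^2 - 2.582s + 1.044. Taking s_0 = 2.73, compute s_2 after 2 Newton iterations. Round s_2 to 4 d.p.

2.0916

Newton update: s ← s − f(s)/f'(s).
f'(s) = 2s - 2.582
s_0 = 2.730000: f = 1.448040, f' = 2.878000 → s_1 = 2.730000 - (1.448040)/(2.878000) = 2.226859
s_1 = 2.226859: f = 0.253151, f' = 1.871718 → s_2 = 2.226859 - (0.253151)/(1.871718) = 2.091608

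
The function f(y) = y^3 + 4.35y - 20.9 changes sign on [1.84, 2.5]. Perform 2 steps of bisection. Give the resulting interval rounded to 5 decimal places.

[2.17000, 2.33500]

f(1.840000) = -6.666496, f(2.500000) = 5.600000 (opposite signs)
step 1: m = 2.170000, f(m) = -1.242187 < 0 → root in [2.170000, 2.500000]
step 2: m = 2.335000, f(m) = 1.988195 > 0 → root in [2.170000, 2.335000]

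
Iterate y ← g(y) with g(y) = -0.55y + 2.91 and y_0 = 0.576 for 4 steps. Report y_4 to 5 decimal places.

1.75833

y_1 = g(0.576000) = 2.593200
y_2 = g(2.593200) = 1.483740
y_3 = g(1.483740) = 2.093943
y_4 = g(2.093943) = 1.758331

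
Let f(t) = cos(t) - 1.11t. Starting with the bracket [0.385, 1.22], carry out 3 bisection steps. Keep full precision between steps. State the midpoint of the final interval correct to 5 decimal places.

f(0.385000) = 0.499448, f(1.220000) = -1.010554 (opposite signs)
step 1: m = 0.802500, f(m) = -0.195864 < 0 → root in [0.385000, 0.802500]
step 2: m = 0.593750, f(m) = 0.169786 > 0 → root in [0.593750, 0.802500]
step 3: m = 0.698125, f(m) = -0.008870 < 0 → root in [0.593750, 0.698125]
Midpoint of [0.593750, 0.698125] = 0.645938

0.64594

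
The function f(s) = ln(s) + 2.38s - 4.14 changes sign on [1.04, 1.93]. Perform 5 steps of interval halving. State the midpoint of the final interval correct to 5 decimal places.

f(1.040000) = -1.625579, f(1.930000) = 1.110920 (opposite signs)
step 1: m = 1.485000, f(m) = -0.210285 < 0 → root in [1.485000, 1.930000]
step 2: m = 1.707500, f(m) = 0.458880 > 0 → root in [1.485000, 1.707500]
step 3: m = 1.596250, f(m) = 0.126732 > 0 → root in [1.485000, 1.596250]
step 4: m = 1.540625, f(m) = -0.041124 < 0 → root in [1.540625, 1.596250]
step 5: m = 1.568437, f(m) = 0.042961 > 0 → root in [1.540625, 1.568437]
Midpoint of [1.540625, 1.568437] = 1.554531

1.55453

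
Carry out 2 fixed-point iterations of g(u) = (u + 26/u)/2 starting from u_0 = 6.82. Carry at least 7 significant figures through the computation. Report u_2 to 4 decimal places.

u_1 = g(6.820000) = 5.316158
u_2 = g(5.316158) = 5.103454

5.1035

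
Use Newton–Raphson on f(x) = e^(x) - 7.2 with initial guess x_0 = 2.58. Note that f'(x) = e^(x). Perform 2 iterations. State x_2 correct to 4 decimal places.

x_0 = 2.580000: f = 5.997138, f' = 13.197138 → x_1 = 2.580000 - (5.997138)/(13.197138) = 2.125573
x_1 = 2.125573: f = 1.177695, f' = 8.377695 → x_2 = 2.125573 - (1.177695)/(8.377695) = 1.984998

1.9850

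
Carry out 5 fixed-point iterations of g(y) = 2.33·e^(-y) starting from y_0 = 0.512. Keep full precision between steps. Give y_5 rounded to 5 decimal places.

1.24173

y_1 = g(0.512000) = 1.396359
y_2 = g(1.396359) = 0.576667
y_3 = g(0.576667) = 1.308919
y_4 = g(1.308919) = 0.629361
y_5 = g(0.629361) = 1.241732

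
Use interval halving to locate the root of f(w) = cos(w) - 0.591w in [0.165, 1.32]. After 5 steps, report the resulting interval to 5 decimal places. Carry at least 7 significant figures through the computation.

[0.95906, 0.99516]

f(0.165000) = 0.888903, f(1.320000) = -0.531945 (opposite signs)
step 1: m = 0.742500, f(m) = 0.297963 > 0 → root in [0.742500, 1.320000]
step 2: m = 1.031250, f(m) = -0.095722 < 0 → root in [0.742500, 1.031250]
step 3: m = 0.886875, f(m) = 0.107694 > 0 → root in [0.886875, 1.031250]
step 4: m = 0.959063, f(m) = 0.007482 > 0 → root in [0.959063, 1.031250]
step 5: m = 0.995156, f(m) = -0.043766 < 0 → root in [0.959063, 0.995156]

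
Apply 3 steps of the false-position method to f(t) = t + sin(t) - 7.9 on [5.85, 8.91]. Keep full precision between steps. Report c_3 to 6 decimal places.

7.160963

False-position update: c = (a·f(b) − b·f(a))/(f(b) − f(a)); replace the endpoint whose sign matches f(c).
f(5.850000) = -2.469764, f(8.910000) = 1.502342
step 1: c = 7.752638, f(c) = 0.847507 > 0 → new bracket [5.850000, 7.752638]
step 2: c = 7.266546, f(c) = 0.198910 > 0 → new bracket [5.850000, 7.266546]
step 3: c = 7.160963, f(c) = 0.030284 > 0 → new bracket [5.850000, 7.160963]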